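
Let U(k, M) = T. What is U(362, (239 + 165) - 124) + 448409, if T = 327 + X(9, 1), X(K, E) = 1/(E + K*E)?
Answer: 4487361/10 ≈ 4.4874e+5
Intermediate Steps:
X(K, E) = 1/(E + E*K)
T = 3271/10 (T = 327 + 1/(1*(1 + 9)) = 327 + 1/10 = 327 + 1*(⅒) = 327 + ⅒ = 3271/10 ≈ 327.10)
U(k, M) = 3271/10
U(362, (239 + 165) - 124) + 448409 = 3271/10 + 448409 = 4487361/10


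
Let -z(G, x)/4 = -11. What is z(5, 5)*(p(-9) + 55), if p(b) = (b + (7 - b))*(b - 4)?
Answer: -1584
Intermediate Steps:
z(G, x) = 44 (z(G, x) = -4*(-11) = 44)
p(b) = -28 + 7*b (p(b) = 7*(-4 + b) = -28 + 7*b)
z(5, 5)*(p(-9) + 55) = 44*((-28 + 7*(-9)) + 55) = 44*((-28 - 63) + 55) = 44*(-91 + 55) = 44*(-36) = -1584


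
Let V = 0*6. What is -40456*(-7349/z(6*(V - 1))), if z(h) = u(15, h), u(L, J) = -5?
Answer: -297311144/5 ≈ -5.9462e+7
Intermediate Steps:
V = 0
z(h) = -5
-40456*(-7349/z(6*(V - 1))) = -40456/((-5/(-7349))) = -40456/((-5*(-1/7349))) = -40456/5/7349 = -40456*7349/5 = -297311144/5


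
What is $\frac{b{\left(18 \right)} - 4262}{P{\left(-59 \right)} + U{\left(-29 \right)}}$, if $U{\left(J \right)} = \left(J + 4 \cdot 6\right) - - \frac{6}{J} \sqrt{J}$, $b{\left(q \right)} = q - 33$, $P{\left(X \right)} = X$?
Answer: $\frac{152656}{2285} - \frac{987 i \sqrt{29}}{4570} \approx 66.808 - 1.1631 i$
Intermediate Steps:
$b{\left(q \right)} = -33 + q$
$U{\left(J \right)} = 24 + J + \frac{6}{\sqrt{J}}$ ($U{\left(J \right)} = \left(J + 24\right) - - \frac{6}{\sqrt{J}} = \left(24 + J\right) + \frac{6}{\sqrt{J}} = 24 + J + \frac{6}{\sqrt{J}}$)
$\frac{b{\left(18 \right)} - 4262}{P{\left(-59 \right)} + U{\left(-29 \right)}} = \frac{\left(-33 + 18\right) - 4262}{-59 + \left(24 - 29 + \frac{6}{i \sqrt{29}}\right)} = \frac{-15 - 4262}{-59 + \left(24 - 29 + 6 \left(- \frac{i \sqrt{29}}{29}\right)\right)} = - \frac{4277}{-59 - \left(5 + \frac{6 i \sqrt{29}}{29}\right)} = - \frac{4277}{-64 - \frac{6 i \sqrt{29}}{29}}$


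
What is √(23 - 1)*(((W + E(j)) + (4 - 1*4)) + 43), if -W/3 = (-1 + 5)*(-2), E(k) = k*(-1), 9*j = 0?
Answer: 67*√22 ≈ 314.26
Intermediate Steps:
j = 0 (j = (⅑)*0 = 0)
E(k) = -k
W = 24 (W = -3*(-1 + 5)*(-2) = -12*(-2) = -3*(-8) = 24)
√(23 - 1)*(((W + E(j)) + (4 - 1*4)) + 43) = √(23 - 1)*(((24 - 1*0) + (4 - 1*4)) + 43) = √22*(((24 + 0) + (4 - 4)) + 43) = √22*((24 + 0) + 43) = √22*(24 + 43) = √22*67 = 67*√22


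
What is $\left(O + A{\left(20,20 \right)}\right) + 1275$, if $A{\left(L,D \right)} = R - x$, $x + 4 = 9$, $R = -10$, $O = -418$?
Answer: $842$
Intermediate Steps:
$x = 5$ ($x = -4 + 9 = 5$)
$A{\left(L,D \right)} = -15$ ($A{\left(L,D \right)} = -10 - 5 = -15$)
$\left(O + A{\left(20,20 \right)}\right) + 1275 = \left(-418 - 15\right) + 1275 = -433 + 1275 = 842$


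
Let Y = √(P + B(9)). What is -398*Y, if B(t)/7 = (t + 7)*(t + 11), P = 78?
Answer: -398*√2318 ≈ -19162.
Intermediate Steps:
B(t) = 7*(7 + t)*(11 + t) (B(t) = 7*((t + 7)*(t + 11)) = 7*((7 + t)*(11 + t)) = 7*(7 + t)*(11 + t))
Y = √2318 (Y = √(78 + (539 + 7*9² + 126*9)) = √(78 + (539 + 7*81 + 1134)) = √(78 + (539 + 567 + 1134)) = √(78 + 2240) = √2318 ≈ 48.146)
-398*Y = -398*√2318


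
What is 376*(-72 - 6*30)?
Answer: -94752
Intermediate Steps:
376*(-72 - 6*30) = 376*(-72 - 180) = 376*(-252) = -94752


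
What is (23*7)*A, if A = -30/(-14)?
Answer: 345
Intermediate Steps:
A = 15/7 (A = -30*(-1/14) = 15/7 ≈ 2.1429)
(23*7)*A = (23*7)*(15/7) = 161*(15/7) = 345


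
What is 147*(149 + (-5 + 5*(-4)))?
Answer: 18228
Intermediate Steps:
147*(149 + (-5 + 5*(-4))) = 147*(149 + (-5 - 20)) = 147*(149 - 25) = 147*124 = 18228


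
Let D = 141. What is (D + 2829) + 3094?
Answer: 6064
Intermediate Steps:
(D + 2829) + 3094 = (141 + 2829) + 3094 = 2970 + 3094 = 6064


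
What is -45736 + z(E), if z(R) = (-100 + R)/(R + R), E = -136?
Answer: -3109989/68 ≈ -45735.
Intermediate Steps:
z(R) = (-100 + R)/(2*R) (z(R) = (-100 + R)/((2*R)) = (-100 + R)*(1/(2*R)) = (-100 + R)/(2*R))
-45736 + z(E) = -45736 + (½)*(-100 - 136)/(-136) = -45736 + (½)*(-1/136)*(-236) = -45736 + 59/68 = -3109989/68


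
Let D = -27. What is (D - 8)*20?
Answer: -700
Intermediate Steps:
(D - 8)*20 = (-27 - 8)*20 = -35*20 = -700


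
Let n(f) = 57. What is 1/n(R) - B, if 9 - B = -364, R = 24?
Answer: -21260/57 ≈ -372.98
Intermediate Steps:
B = 373 (B = 9 - 1*(-364) = 9 + 364 = 373)
1/n(R) - B = 1/57 - 1*373 = 1/57 - 373 = -21260/57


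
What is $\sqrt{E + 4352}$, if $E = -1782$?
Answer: $\sqrt{2570} \approx 50.695$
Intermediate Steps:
$\sqrt{E + 4352} = \sqrt{-1782 + 4352} = \sqrt{2570}$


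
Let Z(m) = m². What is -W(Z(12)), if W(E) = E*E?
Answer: -20736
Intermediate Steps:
W(E) = E²
-W(Z(12)) = -(12²)² = -1*144² = -1*20736 = -20736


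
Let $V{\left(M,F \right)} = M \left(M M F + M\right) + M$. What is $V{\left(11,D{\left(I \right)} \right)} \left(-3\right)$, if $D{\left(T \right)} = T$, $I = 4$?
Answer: $-16368$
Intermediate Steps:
$V{\left(M,F \right)} = M + M \left(M + F M^{2}\right)$ ($V{\left(M,F \right)} = M \left(M^{2} F + M\right) + M = M \left(F M^{2} + M\right) + M = M \left(M + F M^{2}\right) + M = M + M \left(M + F M^{2}\right)$)
$V{\left(11,D{\left(I \right)} \right)} \left(-3\right) = 11 \left(1 + 11 + 4 \cdot 11^{2}\right) \left(-3\right) = 11 \left(1 + 11 + 4 \cdot 121\right) \left(-3\right) = 11 \left(1 + 11 + 484\right) \left(-3\right) = 11 \cdot 496 \left(-3\right) = 5456 \left(-3\right) = -16368$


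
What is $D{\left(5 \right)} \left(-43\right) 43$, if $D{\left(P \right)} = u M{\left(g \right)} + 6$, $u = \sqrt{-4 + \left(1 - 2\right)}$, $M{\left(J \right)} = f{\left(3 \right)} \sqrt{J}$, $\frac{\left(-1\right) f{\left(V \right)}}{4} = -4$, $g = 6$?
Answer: $-11094 - 29584 i \sqrt{30} \approx -11094.0 - 1.6204 \cdot 10^{5} i$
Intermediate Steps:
$f{\left(V \right)} = 16$ ($f{\left(V \right)} = \left(-4\right) \left(-4\right) = 16$)
$M{\left(J \right)} = 16 \sqrt{J}$
$u = i \sqrt{5}$ ($u = \sqrt{-4 - 1} = \sqrt{-5} = i \sqrt{5} \approx 2.2361 i$)
$D{\left(P \right)} = 6 + 16 i \sqrt{30}$ ($D{\left(P \right)} = i \sqrt{5} \cdot 16 \sqrt{6} + 6 = 16 i \sqrt{30} + 6 = 6 + 16 i \sqrt{30}$)
$D{\left(5 \right)} \left(-43\right) 43 = \left(6 + 16 i \sqrt{30}\right) \left(-43\right) 43 = \left(-258 - 688 i \sqrt{30}\right) 43 = -11094 - 29584 i \sqrt{30}$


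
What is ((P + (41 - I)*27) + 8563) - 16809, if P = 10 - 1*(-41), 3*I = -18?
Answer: -6926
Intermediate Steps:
I = -6 (I = (⅓)*(-18) = -6)
P = 51 (P = 10 + 41 = 51)
((P + (41 - I)*27) + 8563) - 16809 = ((51 + (41 - 1*(-6))*27) + 8563) - 16809 = ((51 + (41 + 6)*27) + 8563) - 16809 = ((51 + 47*27) + 8563) - 16809 = ((51 + 1269) + 8563) - 16809 = (1320 + 8563) - 16809 = 9883 - 16809 = -6926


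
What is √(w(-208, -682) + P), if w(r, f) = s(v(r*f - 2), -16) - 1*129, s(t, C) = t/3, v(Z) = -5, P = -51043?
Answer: I*√460563/3 ≈ 226.22*I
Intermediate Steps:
s(t, C) = t/3 (s(t, C) = t*(⅓) = t/3)
w(r, f) = -392/3 (w(r, f) = (⅓)*(-5) - 1*129 = -5/3 - 129 = -392/3)
√(w(-208, -682) + P) = √(-392/3 - 51043) = √(-153521/3) = I*√460563/3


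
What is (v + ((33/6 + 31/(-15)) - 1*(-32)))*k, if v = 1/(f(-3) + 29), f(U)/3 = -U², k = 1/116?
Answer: 539/1740 ≈ 0.30977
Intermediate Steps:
k = 1/116 ≈ 0.0086207
f(U) = -3*U² (f(U) = 3*(-U²) = -3*U²)
v = ½ (v = 1/(-3*(-3)² + 29) = 1/(-3*9 + 29) = 1/(-27 + 29) = 1/2 = ½ ≈ 0.50000)
(v + ((33/6 + 31/(-15)) - 1*(-32)))*k = (½ + ((33/6 + 31/(-15)) - 1*(-32)))*(1/116) = (½ + ((33*(⅙) + 31*(-1/15)) + 32))*(1/116) = (½ + ((11/2 - 31/15) + 32))*(1/116) = (½ + (103/30 + 32))*(1/116) = (½ + 1063/30)*(1/116) = (539/15)*(1/116) = 539/1740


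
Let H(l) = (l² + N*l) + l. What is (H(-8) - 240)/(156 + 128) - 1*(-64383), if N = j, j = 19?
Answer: 4571109/71 ≈ 64382.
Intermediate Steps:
N = 19
H(l) = l² + 20*l (H(l) = (l² + 19*l) + l = l² + 20*l)
(H(-8) - 240)/(156 + 128) - 1*(-64383) = (-8*(20 - 8) - 240)/(156 + 128) - 1*(-64383) = (-8*12 - 240)/284 + 64383 = (-96 - 240)*(1/284) + 64383 = -336*1/284 + 64383 = -84/71 + 64383 = 4571109/71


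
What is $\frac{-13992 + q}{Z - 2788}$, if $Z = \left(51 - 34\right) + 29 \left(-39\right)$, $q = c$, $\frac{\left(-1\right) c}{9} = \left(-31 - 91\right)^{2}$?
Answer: $\frac{73974}{1951} \approx 37.916$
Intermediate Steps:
$c = -133956$ ($c = - 9 \left(-31 - 91\right)^{2} = - 9 \left(-122\right)^{2} = \left(-9\right) 14884 = -133956$)
$q = -133956$
$Z = -1114$ ($Z = \left(51 - 34\right) - 1131 = 17 - 1131 = -1114$)
$\frac{-13992 + q}{Z - 2788} = \frac{-13992 - 133956}{-1114 - 2788} = - \frac{147948}{-3902} = \left(-147948\right) \left(- \frac{1}{3902}\right) = \frac{73974}{1951}$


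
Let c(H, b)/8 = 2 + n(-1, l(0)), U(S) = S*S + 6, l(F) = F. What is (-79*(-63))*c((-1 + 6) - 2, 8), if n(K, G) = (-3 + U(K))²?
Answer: 716688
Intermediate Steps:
U(S) = 6 + S² (U(S) = S² + 6 = 6 + S²)
n(K, G) = (3 + K²)² (n(K, G) = (-3 + (6 + K²))² = (3 + K²)²)
c(H, b) = 144 (c(H, b) = 8*(2 + (3 + (-1)²)²) = 8*(2 + (3 + 1)²) = 8*(2 + 4²) = 8*(2 + 16) = 8*18 = 144)
(-79*(-63))*c((-1 + 6) - 2, 8) = -79*(-63)*144 = 4977*144 = 716688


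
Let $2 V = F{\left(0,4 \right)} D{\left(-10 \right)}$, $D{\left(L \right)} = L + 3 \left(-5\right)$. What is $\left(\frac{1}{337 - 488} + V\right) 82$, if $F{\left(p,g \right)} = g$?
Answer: $- \frac{619182}{151} \approx -4100.5$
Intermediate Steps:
$D{\left(L \right)} = -15 + L$ ($D{\left(L \right)} = L - 15 = -15 + L$)
$V = -50$ ($V = \frac{4 \left(-15 - 10\right)}{2} = \frac{4 \left(-25\right)}{2} = \frac{1}{2} \left(-100\right) = -50$)
$\left(\frac{1}{337 - 488} + V\right) 82 = \left(\frac{1}{337 - 488} - 50\right) 82 = \left(\frac{1}{-151} - 50\right) 82 = \left(- \frac{1}{151} - 50\right) 82 = \left(- \frac{7551}{151}\right) 82 = - \frac{619182}{151}$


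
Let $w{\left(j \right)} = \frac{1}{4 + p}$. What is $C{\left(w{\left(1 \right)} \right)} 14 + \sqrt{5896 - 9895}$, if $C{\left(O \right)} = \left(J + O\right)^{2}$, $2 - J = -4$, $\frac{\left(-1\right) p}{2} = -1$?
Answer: $\frac{9583}{18} + i \sqrt{3999} \approx 532.39 + 63.238 i$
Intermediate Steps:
$p = 2$ ($p = \left(-2\right) \left(-1\right) = 2$)
$J = 6$ ($J = 2 - -4 = 2 + 4 = 6$)
$w{\left(j \right)} = \frac{1}{6}$ ($w{\left(j \right)} = \frac{1}{4 + 2} = \frac{1}{6}$)
$C{\left(O \right)} = \left(6 + O\right)^{2}$
$C{\left(w{\left(1 \right)} \right)} 14 + \sqrt{5896 - 9895} = \left(6 + \frac{1}{6}\right)^{2} \cdot 14 + \sqrt{5896 - 9895} = \left(\frac{37}{6}\right)^{2} \cdot 14 + \sqrt{-3999} = \frac{1369}{36} \cdot 14 + i \sqrt{3999} = \frac{9583}{18} + i \sqrt{3999}$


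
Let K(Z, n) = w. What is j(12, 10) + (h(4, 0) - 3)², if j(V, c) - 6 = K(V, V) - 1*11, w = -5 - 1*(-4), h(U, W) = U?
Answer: -5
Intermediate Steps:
w = -1 (w = -5 + 4 = -1)
K(Z, n) = -1
j(V, c) = -6 (j(V, c) = 6 + (-1 - 1*11) = 6 + (-1 - 11) = 6 - 12 = -6)
j(12, 10) + (h(4, 0) - 3)² = -6 + (4 - 3)² = -6 + 1² = -6 + 1 = -5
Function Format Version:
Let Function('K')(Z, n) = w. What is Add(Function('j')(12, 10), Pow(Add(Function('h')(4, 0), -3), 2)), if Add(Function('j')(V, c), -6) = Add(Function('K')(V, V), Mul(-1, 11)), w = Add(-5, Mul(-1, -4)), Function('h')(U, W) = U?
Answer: -5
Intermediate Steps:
w = -1 (w = Add(-5, 4) = -1)
Function('K')(Z, n) = -1
Function('j')(V, c) = -6 (Function('j')(V, c) = Add(6, Add(-1, Mul(-1, 11))) = Add(6, Add(-1, -11)) = Add(6, -12) = -6)
Add(Function('j')(12, 10), Pow(Add(Function('h')(4, 0), -3), 2)) = Add(-6, Pow(Add(4, -3), 2)) = Add(-6, Pow(1, 2)) = Add(-6, 1) = -5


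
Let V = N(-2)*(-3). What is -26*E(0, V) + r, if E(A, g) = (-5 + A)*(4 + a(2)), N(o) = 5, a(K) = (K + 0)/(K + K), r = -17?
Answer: 568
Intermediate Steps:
a(K) = ½ (a(K) = K/((2*K)) = K*(1/(2*K)) = ½)
V = -15 (V = 5*(-3) = -15)
E(A, g) = -45/2 + 9*A/2 (E(A, g) = (-5 + A)*(4 + ½) = (-5 + A)*(9/2) = -45/2 + 9*A/2)
-26*E(0, V) + r = -26*(-45/2 + (9/2)*0) - 17 = -26*(-45/2 + 0) - 17 = -26*(-45/2) - 17 = 585 - 17 = 568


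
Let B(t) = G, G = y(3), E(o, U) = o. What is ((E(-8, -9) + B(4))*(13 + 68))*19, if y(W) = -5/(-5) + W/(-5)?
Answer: -58482/5 ≈ -11696.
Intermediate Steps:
y(W) = 1 - W/5 (y(W) = -5*(-⅕) + W*(-⅕) = 1 - W/5)
G = ⅖ (G = 1 - ⅕*3 = 1 - ⅗ = ⅖ ≈ 0.40000)
B(t) = ⅖
((E(-8, -9) + B(4))*(13 + 68))*19 = ((-8 + ⅖)*(13 + 68))*19 = -38/5*81*19 = -3078/5*19 = -58482/5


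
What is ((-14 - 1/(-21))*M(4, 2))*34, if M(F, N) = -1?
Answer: 9962/21 ≈ 474.38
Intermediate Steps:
((-14 - 1/(-21))*M(4, 2))*34 = ((-14 - 1/(-21))*(-1))*34 = ((-14 - (-1)/21)*(-1))*34 = ((-14 - 1*(-1/21))*(-1))*34 = ((-14 + 1/21)*(-1))*34 = -293/21*(-1)*34 = (293/21)*34 = 9962/21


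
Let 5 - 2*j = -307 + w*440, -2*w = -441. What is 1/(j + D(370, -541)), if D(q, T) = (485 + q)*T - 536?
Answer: -1/511445 ≈ -1.9552e-6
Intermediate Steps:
w = 441/2 (w = -1/2*(-441) = 441/2 ≈ 220.50)
D(q, T) = -536 + T*(485 + q) (D(q, T) = T*(485 + q) - 536 = -536 + T*(485 + q))
j = -48354 (j = 5/2 - (-307 + (441/2)*440)/2 = 5/2 - (-307 + 97020)/2 = 5/2 - 1/2*96713 = 5/2 - 96713/2 = -48354)
1/(j + D(370, -541)) = 1/(-48354 + (-536 + 485*(-541) - 541*370)) = 1/(-48354 + (-536 - 262385 - 200170)) = 1/(-48354 - 463091) = 1/(-511445) = -1/511445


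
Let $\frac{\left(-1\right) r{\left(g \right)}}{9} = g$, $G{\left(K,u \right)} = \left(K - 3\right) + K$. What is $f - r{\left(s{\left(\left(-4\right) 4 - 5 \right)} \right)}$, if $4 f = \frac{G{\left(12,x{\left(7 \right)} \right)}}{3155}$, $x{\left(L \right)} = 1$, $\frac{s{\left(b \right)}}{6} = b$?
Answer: $- \frac{14311059}{12620} \approx -1134.0$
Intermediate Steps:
$s{\left(b \right)} = 6 b$
$G{\left(K,u \right)} = -3 + 2 K$ ($G{\left(K,u \right)} = \left(-3 + K\right) + K = -3 + 2 K$)
$r{\left(g \right)} = - 9 g$
$f = \frac{21}{12620}$ ($f = \frac{\left(-3 + 2 \cdot 12\right) \frac{1}{3155}}{4} = \frac{\left(-3 + 24\right) \frac{1}{3155}}{4} = \frac{21 \cdot \frac{1}{3155}}{4} = \frac{1}{4} \cdot \frac{21}{3155} = \frac{21}{12620} \approx 0.001664$)
$f - r{\left(s{\left(\left(-4\right) 4 - 5 \right)} \right)} = \frac{21}{12620} - - 9 \cdot 6 \left(\left(-4\right) 4 - 5\right) = \frac{21}{12620} - - 9 \cdot 6 \left(-16 - 5\right) = \frac{21}{12620} - - 9 \cdot 6 \left(-21\right) = \frac{21}{12620} - \left(-9\right) \left(-126\right) = \frac{21}{12620} - 1134 = - \frac{14311059}{12620}$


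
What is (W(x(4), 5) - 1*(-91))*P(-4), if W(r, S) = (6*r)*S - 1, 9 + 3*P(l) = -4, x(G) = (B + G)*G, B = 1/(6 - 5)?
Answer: -2990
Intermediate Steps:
B = 1 (B = 1/1 = 1)
x(G) = G*(1 + G) (x(G) = (1 + G)*G = G*(1 + G))
P(l) = -13/3 (P(l) = -3 + (⅓)*(-4) = -3 - 4/3 = -13/3)
W(r, S) = -1 + 6*S*r (W(r, S) = 6*S*r - 1 = -1 + 6*S*r)
(W(x(4), 5) - 1*(-91))*P(-4) = ((-1 + 6*5*(4*(1 + 4))) - 1*(-91))*(-13/3) = ((-1 + 6*5*(4*5)) + 91)*(-13/3) = ((-1 + 6*5*20) + 91)*(-13/3) = ((-1 + 600) + 91)*(-13/3) = (599 + 91)*(-13/3) = 690*(-13/3) = -2990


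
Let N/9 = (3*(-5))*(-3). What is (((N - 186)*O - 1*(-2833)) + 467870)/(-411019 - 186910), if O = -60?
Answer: -457563/597929 ≈ -0.76525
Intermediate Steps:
N = 405 (N = 9*((3*(-5))*(-3)) = 9*(-15*(-3)) = 9*45 = 405)
(((N - 186)*O - 1*(-2833)) + 467870)/(-411019 - 186910) = (((405 - 186)*(-60) - 1*(-2833)) + 467870)/(-411019 - 186910) = ((219*(-60) + 2833) + 467870)/(-597929) = ((-13140 + 2833) + 467870)*(-1/597929) = (-10307 + 467870)*(-1/597929) = 457563*(-1/597929) = -457563/597929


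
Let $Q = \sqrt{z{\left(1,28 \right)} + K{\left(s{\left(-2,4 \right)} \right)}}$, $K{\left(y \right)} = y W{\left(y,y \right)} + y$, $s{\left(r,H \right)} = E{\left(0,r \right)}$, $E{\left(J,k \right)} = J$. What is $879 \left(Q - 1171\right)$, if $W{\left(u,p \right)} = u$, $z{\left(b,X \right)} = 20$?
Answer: $-1029309 + 1758 \sqrt{5} \approx -1.0254 \cdot 10^{6}$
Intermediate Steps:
$s{\left(r,H \right)} = 0$
$K{\left(y \right)} = y + y^{2}$ ($K{\left(y \right)} = y y + y = y^{2} + y = y + y^{2}$)
$Q = 2 \sqrt{5}$ ($Q = \sqrt{20 + 0 \left(1 + 0\right)} = \sqrt{20 + 0 \cdot 1} = \sqrt{20 + 0} = \sqrt{20} = 2 \sqrt{5} \approx 4.4721$)
$879 \left(Q - 1171\right) = 879 \left(2 \sqrt{5} - 1171\right) = 879 \left(-1171 + 2 \sqrt{5}\right) = -1029309 + 1758 \sqrt{5}$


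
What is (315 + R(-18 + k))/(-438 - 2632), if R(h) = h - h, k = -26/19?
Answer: -63/614 ≈ -0.10261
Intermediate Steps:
k = -26/19 (k = -26*1/19 = -26/19 ≈ -1.3684)
R(h) = 0
(315 + R(-18 + k))/(-438 - 2632) = (315 + 0)/(-438 - 2632) = 315/(-3070) = 315*(-1/3070) = -63/614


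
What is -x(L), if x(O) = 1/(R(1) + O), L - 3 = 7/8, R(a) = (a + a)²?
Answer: -8/63 ≈ -0.12698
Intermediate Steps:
R(a) = 4*a² (R(a) = (2*a)² = 4*a²)
L = 31/8 (L = 3 + 7/8 = 31/8 ≈ 3.8750)
x(O) = 1/(4 + O) (x(O) = 1/(4*1² + O) = 1/(4*1 + O) = 1/(4 + O))
-x(L) = -1/(4 + 31/8) = -1/63/8 = -1*8/63 = -8/63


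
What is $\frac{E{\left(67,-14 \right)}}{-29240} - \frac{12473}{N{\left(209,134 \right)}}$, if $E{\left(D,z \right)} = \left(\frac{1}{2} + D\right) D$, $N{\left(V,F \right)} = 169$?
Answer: $- \frac{146189929}{1976624} \approx -73.959$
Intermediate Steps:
$E{\left(D,z \right)} = D \left(\frac{1}{2} + D\right)$ ($E{\left(D,z \right)} = \left(\frac{1}{2} + D\right) D = D \left(\frac{1}{2} + D\right)$)
$\frac{E{\left(67,-14 \right)}}{-29240} - \frac{12473}{N{\left(209,134 \right)}} = \frac{67 \left(\frac{1}{2} + 67\right)}{-29240} - \frac{12473}{169} = 67 \cdot \frac{135}{2} \left(- \frac{1}{29240}\right) - \frac{12473}{169} = \frac{9045}{2} \left(- \frac{1}{29240}\right) - \frac{12473}{169} = - \frac{1809}{11696} - \frac{12473}{169} = - \frac{146189929}{1976624}$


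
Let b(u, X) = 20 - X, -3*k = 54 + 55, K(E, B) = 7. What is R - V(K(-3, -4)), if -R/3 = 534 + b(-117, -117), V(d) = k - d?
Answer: -5909/3 ≈ -1969.7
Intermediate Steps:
k = -109/3 (k = -(54 + 55)/3 = -⅓*109 = -109/3 ≈ -36.333)
V(d) = -109/3 - d
R = -2013 (R = -3*(534 + (20 - 1*(-117))) = -3*(534 + (20 + 117)) = -3*(534 + 137) = -3*671 = -2013)
R - V(K(-3, -4)) = -2013 - (-109/3 - 1*7) = -2013 - (-109/3 - 7) = -2013 - 1*(-130/3) = -2013 + 130/3 = -5909/3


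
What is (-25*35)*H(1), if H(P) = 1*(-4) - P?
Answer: 4375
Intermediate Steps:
H(P) = -4 - P
(-25*35)*H(1) = (-25*35)*(-4 - 1*1) = -875*(-4 - 1) = -875*(-5) = 4375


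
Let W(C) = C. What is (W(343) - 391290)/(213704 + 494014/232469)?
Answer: -90883058143/49680049190 ≈ -1.8294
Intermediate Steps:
(W(343) - 391290)/(213704 + 494014/232469) = (343 - 391290)/(213704 + 494014/232469) = -390947/(213704 + 494014*(1/232469)) = -390947/(213704 + 494014/232469) = -390947/49680049190/232469 = -390947*232469/49680049190 = -90883058143/49680049190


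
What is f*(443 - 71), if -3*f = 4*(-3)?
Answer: 1488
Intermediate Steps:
f = 4 (f = -4*(-3)/3 = -⅓*(-12) = 4)
f*(443 - 71) = 4*(443 - 71) = 4*372 = 1488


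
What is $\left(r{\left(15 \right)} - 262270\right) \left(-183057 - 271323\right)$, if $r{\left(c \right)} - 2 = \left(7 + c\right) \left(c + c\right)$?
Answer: $118869443040$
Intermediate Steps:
$r{\left(c \right)} = 2 + 2 c \left(7 + c\right)$ ($r{\left(c \right)} = 2 + \left(7 + c\right) \left(c + c\right) = 2 + \left(7 + c\right) 2 c = 2 + 2 c \left(7 + c\right)$)
$\left(r{\left(15 \right)} - 262270\right) \left(-183057 - 271323\right) = \left(\left(2 + 2 \cdot 15^{2} + 14 \cdot 15\right) - 262270\right) \left(-183057 - 271323\right) = \left(\left(2 + 2 \cdot 225 + 210\right) - 262270\right) \left(-454380\right) = \left(\left(2 + 450 + 210\right) - 262270\right) \left(-454380\right) = \left(662 - 262270\right) \left(-454380\right) = \left(-261608\right) \left(-454380\right) = 118869443040$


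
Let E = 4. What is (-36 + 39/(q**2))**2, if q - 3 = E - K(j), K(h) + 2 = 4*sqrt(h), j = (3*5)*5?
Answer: 25030946867449/19356878641 - 15609650160*sqrt(3)/19356878641 ≈ 1291.7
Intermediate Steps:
j = 75 (j = 15*5 = 75)
K(h) = -2 + 4*sqrt(h)
q = 9 - 20*sqrt(3) (q = 3 + (4 - (-2 + 4*sqrt(75))) = 3 + (4 - (-2 + 4*(5*sqrt(3)))) = 3 + (4 - (-2 + 20*sqrt(3))) = 3 + (4 + (2 - 20*sqrt(3))) = 3 + (6 - 20*sqrt(3)) = 9 - 20*sqrt(3) ≈ -25.641)
(-36 + 39/(q**2))**2 = (-36 + 39/((9 - 20*sqrt(3))**2))**2 = (-36 + 39/(9 - 20*sqrt(3))**2)**2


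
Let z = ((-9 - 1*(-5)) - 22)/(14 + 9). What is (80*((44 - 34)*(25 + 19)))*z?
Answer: -915200/23 ≈ -39791.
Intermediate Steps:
z = -26/23 (z = ((-9 + 5) - 22)/23 = (-4 - 22)*(1/23) = -26*1/23 = -26/23 ≈ -1.1304)
(80*((44 - 34)*(25 + 19)))*z = (80*((44 - 34)*(25 + 19)))*(-26/23) = (80*(10*44))*(-26/23) = (80*440)*(-26/23) = 35200*(-26/23) = -915200/23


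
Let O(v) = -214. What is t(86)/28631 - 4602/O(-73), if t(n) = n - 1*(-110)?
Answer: 65900903/3063517 ≈ 21.512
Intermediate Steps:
t(n) = 110 + n (t(n) = n + 110 = 110 + n)
t(86)/28631 - 4602/O(-73) = (110 + 86)/28631 - 4602/(-214) = 196*(1/28631) - 4602*(-1/214) = 196/28631 + 2301/107 = 65900903/3063517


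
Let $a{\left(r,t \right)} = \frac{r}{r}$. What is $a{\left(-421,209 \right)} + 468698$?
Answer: $468699$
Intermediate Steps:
$a{\left(r,t \right)} = 1$
$a{\left(-421,209 \right)} + 468698 = 1 + 468698 = 468699$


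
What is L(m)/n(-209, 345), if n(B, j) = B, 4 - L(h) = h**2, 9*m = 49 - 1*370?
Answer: 11413/1881 ≈ 6.0675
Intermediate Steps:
m = -107/3 (m = (49 - 1*370)/9 = (49 - 370)/9 = (1/9)*(-321) = -107/3 ≈ -35.667)
L(h) = 4 - h**2
L(m)/n(-209, 345) = (4 - (-107/3)**2)/(-209) = (4 - 1*11449/9)*(-1/209) = (4 - 11449/9)*(-1/209) = -11413/9*(-1/209) = 11413/1881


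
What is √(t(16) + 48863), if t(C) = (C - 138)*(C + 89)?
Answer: √36053 ≈ 189.88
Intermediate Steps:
t(C) = (-138 + C)*(89 + C)
√(t(16) + 48863) = √((-12282 + 16² - 49*16) + 48863) = √((-12282 + 256 - 784) + 48863) = √(-12810 + 48863) = √36053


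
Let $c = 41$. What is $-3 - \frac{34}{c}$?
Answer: $- \frac{157}{41} \approx -3.8293$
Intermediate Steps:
$-3 - \frac{34}{c} = -3 - \frac{34}{41} = - \frac{157}{41}$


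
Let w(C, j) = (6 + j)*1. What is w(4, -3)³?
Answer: 27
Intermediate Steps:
w(C, j) = 6 + j
w(4, -3)³ = (6 - 3)³ = 3³ = 27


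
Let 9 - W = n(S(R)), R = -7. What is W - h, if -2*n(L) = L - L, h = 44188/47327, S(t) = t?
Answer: 381755/47327 ≈ 8.0663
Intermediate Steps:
h = 44188/47327 (h = 44188*(1/47327) = 44188/47327 ≈ 0.93367)
n(L) = 0 (n(L) = -(L - L)/2 = -½*0 = 0)
W = 9 (W = 9 - 1*0 = 9 + 0 = 9)
W - h = 9 - 1*44188/47327 = 9 - 44188/47327 = 381755/47327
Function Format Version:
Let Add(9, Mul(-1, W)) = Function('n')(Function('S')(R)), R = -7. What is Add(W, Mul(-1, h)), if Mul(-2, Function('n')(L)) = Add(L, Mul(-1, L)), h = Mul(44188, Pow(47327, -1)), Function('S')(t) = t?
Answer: Rational(381755, 47327) ≈ 8.0663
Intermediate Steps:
h = Rational(44188, 47327) (h = Mul(44188, Rational(1, 47327)) = Rational(44188, 47327) ≈ 0.93367)
Function('n')(L) = 0 (Function('n')(L) = Mul(Rational(-1, 2), Add(L, Mul(-1, L))) = Mul(Rational(-1, 2), 0) = 0)
W = 9 (W = Add(9, Mul(-1, 0)) = Add(9, 0) = 9)
Add(W, Mul(-1, h)) = Add(9, Mul(-1, Rational(44188, 47327))) = Add(9, Rational(-44188, 47327)) = Rational(381755, 47327)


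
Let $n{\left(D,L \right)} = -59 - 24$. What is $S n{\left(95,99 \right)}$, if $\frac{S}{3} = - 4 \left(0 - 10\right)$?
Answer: $-9960$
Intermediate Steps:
$n{\left(D,L \right)} = -83$
$S = 120$ ($S = 3 \left(- 4 \left(0 - 10\right)\right) = 3 \left(\left(-4\right) \left(-10\right)\right) = 3 \cdot 40 = 120$)
$S n{\left(95,99 \right)} = 120 \left(-83\right) = -9960$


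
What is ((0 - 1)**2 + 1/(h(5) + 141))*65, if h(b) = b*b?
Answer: 10855/166 ≈ 65.392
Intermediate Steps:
h(b) = b**2
((0 - 1)**2 + 1/(h(5) + 141))*65 = ((0 - 1)**2 + 1/(5**2 + 141))*65 = ((-1)**2 + 1/(25 + 141))*65 = (1 + 1/166)*65 = (167/166)*65 = 10855/166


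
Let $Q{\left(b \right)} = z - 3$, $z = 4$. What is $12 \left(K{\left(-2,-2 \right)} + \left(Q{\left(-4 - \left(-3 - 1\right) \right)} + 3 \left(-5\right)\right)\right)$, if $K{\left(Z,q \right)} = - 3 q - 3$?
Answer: $-132$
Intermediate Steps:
$Q{\left(b \right)} = 1$ ($Q{\left(b \right)} = 4 - 3 = 1$)
$K{\left(Z,q \right)} = -3 - 3 q$
$12 \left(K{\left(-2,-2 \right)} + \left(Q{\left(-4 - \left(-3 - 1\right) \right)} + 3 \left(-5\right)\right)\right) = 12 \left(\left(-3 - -6\right) + \left(1 + 3 \left(-5\right)\right)\right) = 12 \left(\left(-3 + 6\right) + \left(1 - 15\right)\right) = 12 \left(3 - 14\right) = 12 \left(-11\right) = -132$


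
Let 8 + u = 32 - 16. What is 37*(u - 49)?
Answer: -1517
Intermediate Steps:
u = 8 (u = -8 + (32 - 16) = -8 + 16 = 8)
37*(u - 49) = 37*(8 - 49) = 37*(-41) = -1517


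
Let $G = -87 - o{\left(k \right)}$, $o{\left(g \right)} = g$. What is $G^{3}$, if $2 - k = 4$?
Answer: $-614125$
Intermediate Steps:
$k = -2$ ($k = 2 - 4 = -2$)
$G = -85$ ($G = -87 - -2 = -87 + 2 = -85$)
$G^{3} = \left(-85\right)^{3} = -614125$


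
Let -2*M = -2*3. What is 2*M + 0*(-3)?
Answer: 6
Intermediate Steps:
M = 3 (M = -(-1)*3 = -½*(-6) = 3)
2*M + 0*(-3) = 2*3 + 0*(-3) = 6 + 0 = 6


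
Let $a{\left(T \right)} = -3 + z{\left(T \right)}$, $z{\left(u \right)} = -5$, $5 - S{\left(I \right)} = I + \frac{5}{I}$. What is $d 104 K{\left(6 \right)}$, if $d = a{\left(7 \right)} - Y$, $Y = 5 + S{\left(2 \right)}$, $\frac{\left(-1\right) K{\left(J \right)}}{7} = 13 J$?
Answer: $766584$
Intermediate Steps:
$S{\left(I \right)} = 5 - I - \frac{5}{I}$ ($S{\left(I \right)} = 5 - \left(I + \frac{5}{I}\right) = 5 - I - \frac{5}{I}$)
$K{\left(J \right)} = - 91 J$ ($K{\left(J \right)} = - 7 \cdot 13 J = - 91 J$)
$a{\left(T \right)} = -8$ ($a{\left(T \right)} = -3 - 5 = -8$)
$Y = \frac{11}{2}$ ($Y = 5 - \left(-3 + \frac{5}{2}\right) = 5 - - \frac{1}{2} = 5 + \frac{1}{2} = \frac{11}{2} \approx 5.5$)
$d = - \frac{27}{2}$ ($d = -8 - \frac{11}{2} = - \frac{27}{2} \approx -13.5$)
$d 104 K{\left(6 \right)} = \left(- \frac{27}{2}\right) 104 \left(\left(-91\right) 6\right) = \left(-1404\right) \left(-546\right) = 766584$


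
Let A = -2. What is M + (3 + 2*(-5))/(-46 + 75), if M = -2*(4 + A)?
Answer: -123/29 ≈ -4.2414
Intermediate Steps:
M = -4 (M = -2*(4 - 2) = -2*2 = -4)
M + (3 + 2*(-5))/(-46 + 75) = -4 + (3 + 2*(-5))/(-46 + 75) = -4 + (3 - 10)/29 = -4 - 7*1/29 = -4 - 7/29 = -123/29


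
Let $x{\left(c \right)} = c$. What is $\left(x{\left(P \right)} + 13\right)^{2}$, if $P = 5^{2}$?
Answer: $1444$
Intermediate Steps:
$P = 25$
$\left(x{\left(P \right)} + 13\right)^{2} = \left(25 + 13\right)^{2} = 38^{2} = 1444$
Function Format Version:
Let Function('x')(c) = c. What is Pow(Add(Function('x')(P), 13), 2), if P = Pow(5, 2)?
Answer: 1444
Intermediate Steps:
P = 25
Pow(Add(Function('x')(P), 13), 2) = Pow(Add(25, 13), 2) = Pow(38, 2) = 1444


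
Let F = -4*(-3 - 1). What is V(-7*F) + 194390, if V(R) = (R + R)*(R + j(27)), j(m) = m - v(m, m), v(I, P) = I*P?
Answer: 376726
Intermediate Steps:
F = 16 (F = -4*(-4) = 16)
j(m) = m - m**2 (j(m) = m - m*m = m - m**2)
V(R) = 2*R*(-702 + R) (V(R) = (R + R)*(R + 27*(1 - 1*27)) = (2*R)*(R + 27*(1 - 27)) = (2*R)*(R + 27*(-26)) = (2*R)*(R - 702) = (2*R)*(-702 + R) = 2*R*(-702 + R))
V(-7*F) + 194390 = 2*(-7*16)*(-702 - 7*16) + 194390 = 2*(-112)*(-702 - 112) + 194390 = 2*(-112)*(-814) + 194390 = 182336 + 194390 = 376726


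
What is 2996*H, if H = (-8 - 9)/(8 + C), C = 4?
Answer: -12733/3 ≈ -4244.3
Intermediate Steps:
H = -17/12 (H = (-8 - 9)/(8 + 4) = -17/12 ≈ -1.4167)
2996*H = 2996*(-17/12) = -12733/3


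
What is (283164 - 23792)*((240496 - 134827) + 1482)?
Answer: 27791969172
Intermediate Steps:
(283164 - 23792)*((240496 - 134827) + 1482) = 259372*(105669 + 1482) = 259372*107151 = 27791969172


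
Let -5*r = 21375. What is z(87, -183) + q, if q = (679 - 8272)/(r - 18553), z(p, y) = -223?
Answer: -5083051/22828 ≈ -222.67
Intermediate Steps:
r = -4275 (r = -⅕*21375 = -4275)
q = 7593/22828 (q = (679 - 8272)/(-4275 - 18553) = -7593/(-22828) = -7593*(-1/22828) = 7593/22828 ≈ 0.33262)
z(87, -183) + q = -223 + 7593/22828 = -5083051/22828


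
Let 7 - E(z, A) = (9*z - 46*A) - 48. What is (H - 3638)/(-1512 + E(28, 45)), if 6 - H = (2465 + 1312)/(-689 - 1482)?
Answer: -414805/41249 ≈ -10.056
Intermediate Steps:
E(z, A) = 55 - 9*z + 46*A (E(z, A) = 7 - ((9*z - 46*A) - 48) = 7 - ((-46*A + 9*z) - 48) = 7 - (-48 - 46*A + 9*z) = 7 + (48 - 9*z + 46*A) = 55 - 9*z + 46*A)
H = 16803/2171 (H = 6 - (2465 + 1312)/(-689 - 1482) = 6 - 3777/(-2171) = 6 - 3777*(-1)/2171 = 6 - 1*(-3777/2171) = 6 + 3777/2171 = 16803/2171 ≈ 7.7398)
(H - 3638)/(-1512 + E(28, 45)) = (16803/2171 - 3638)/(-1512 + (55 - 9*28 + 46*45)) = -7881295/(2171*(-1512 + (55 - 252 + 2070))) = -7881295/(2171*(-1512 + 1873)) = -7881295/2171/361 = -7881295/2171*1/361 = -414805/41249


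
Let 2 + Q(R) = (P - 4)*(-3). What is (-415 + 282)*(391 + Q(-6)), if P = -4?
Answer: -54929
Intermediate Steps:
Q(R) = 22 (Q(R) = -2 + (-4 - 4)*(-3) = -2 - 8*(-3) = -2 + 24 = 22)
(-415 + 282)*(391 + Q(-6)) = (-415 + 282)*(391 + 22) = -133*413 = -54929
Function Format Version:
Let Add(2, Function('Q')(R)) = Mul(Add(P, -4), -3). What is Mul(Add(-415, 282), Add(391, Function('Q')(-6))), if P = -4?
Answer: -54929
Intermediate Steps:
Function('Q')(R) = 22 (Function('Q')(R) = Add(-2, Mul(Add(-4, -4), -3)) = Add(-2, Mul(-8, -3)) = Add(-2, 24) = 22)
Mul(Add(-415, 282), Add(391, Function('Q')(-6))) = Mul(Add(-415, 282), Add(391, 22)) = Mul(-133, 413) = -54929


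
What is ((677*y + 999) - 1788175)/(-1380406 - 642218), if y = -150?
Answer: 944363/1011312 ≈ 0.93380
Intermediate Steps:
((677*y + 999) - 1788175)/(-1380406 - 642218) = ((677*(-150) + 999) - 1788175)/(-1380406 - 642218) = ((-101550 + 999) - 1788175)/(-2022624) = (-100551 - 1788175)*(-1/2022624) = -1888726*(-1/2022624) = 944363/1011312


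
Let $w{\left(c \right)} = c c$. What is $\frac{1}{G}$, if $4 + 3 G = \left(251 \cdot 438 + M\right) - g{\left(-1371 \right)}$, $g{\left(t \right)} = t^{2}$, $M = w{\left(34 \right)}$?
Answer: $- \frac{1}{589517} \approx -1.6963 \cdot 10^{-6}$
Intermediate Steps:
$w{\left(c \right)} = c^{2}$
$M = 1156$ ($M = 34^{2} = 1156$)
$G = -589517$ ($G = - \frac{4}{3} + \frac{\left(251 \cdot 438 + 1156\right) - \left(-1371\right)^{2}}{3} = - \frac{4}{3} + \frac{\left(109938 + 1156\right) - 1879641}{3} = - \frac{4}{3} + \frac{111094 - 1879641}{3} = - \frac{4}{3} + \frac{1}{3} \left(-1768547\right) = - \frac{4}{3} - \frac{1768547}{3} = -589517$)
$\frac{1}{G} = \frac{1}{-589517} = - \frac{1}{589517}$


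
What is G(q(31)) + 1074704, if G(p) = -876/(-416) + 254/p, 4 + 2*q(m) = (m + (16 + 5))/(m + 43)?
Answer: 6816958143/6344 ≈ 1.0746e+6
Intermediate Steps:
q(m) = -2 + (21 + m)/(2*(43 + m)) (q(m) = -2 + ((m + (16 + 5))/(m + 43))/2 = -2 + ((m + 21)/(43 + m))/2 = -2 + ((21 + m)/(43 + m))/2 = -2 + (21 + m)/(2*(43 + m)))
G(p) = 219/104 + 254/p (G(p) = -876*(-1/416) + 254/p = 219/104 + 254/p)
G(q(31)) + 1074704 = (219/104 + 254/(((-151 - 3*31)/(2*(43 + 31))))) + 1074704 = (219/104 + 254/(((1/2)*(-151 - 93)/74))) + 1074704 = (219/104 + 254/(((1/2)*(1/74)*(-244)))) + 1074704 = (219/104 + 254/(-61/37)) + 1074704 = (219/104 + 254*(-37/61)) + 1074704 = (219/104 - 9398/61) + 1074704 = -964033/6344 + 1074704 = 6816958143/6344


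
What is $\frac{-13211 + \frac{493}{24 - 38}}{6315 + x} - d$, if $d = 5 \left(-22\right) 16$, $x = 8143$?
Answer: $\frac{356059673}{202412} \approx 1759.1$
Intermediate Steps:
$d = -1760$ ($d = \left(-110\right) 16 = -1760$)
$\frac{-13211 + \frac{493}{24 - 38}}{6315 + x} - d = \frac{-13211 + \frac{493}{24 - 38}}{6315 + 8143} - -1760 = \frac{-13211 + \frac{493}{-14}}{14458} + 1760 = \left(-13211 + 493 \left(- \frac{1}{14}\right)\right) \frac{1}{14458} + 1760 = \left(-13211 - \frac{493}{14}\right) \frac{1}{14458} + 1760 = \left(- \frac{185447}{14}\right) \frac{1}{14458} + 1760 = - \frac{185447}{202412} + 1760 = \frac{356059673}{202412}$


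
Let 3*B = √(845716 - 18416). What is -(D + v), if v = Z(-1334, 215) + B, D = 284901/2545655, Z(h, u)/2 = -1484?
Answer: 7555219139/2545655 - 10*√8273/3 ≈ 2664.7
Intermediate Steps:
Z(h, u) = -2968 (Z(h, u) = 2*(-1484) = -2968)
D = 284901/2545655 (D = 284901*(1/2545655) = 284901/2545655 ≈ 0.11192)
B = 10*√8273/3 (B = √(845716 - 18416)/3 = √827300/3 = (10*√8273)/3 = 10*√8273/3 ≈ 303.19)
v = -2968 + 10*√8273/3 ≈ -2664.8
-(D + v) = -(284901/2545655 + (-2968 + 10*√8273/3)) = -(-7555219139/2545655 + 10*√8273/3) = 7555219139/2545655 - 10*√8273/3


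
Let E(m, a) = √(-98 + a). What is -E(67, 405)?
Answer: -√307 ≈ -17.521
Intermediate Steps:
-E(67, 405) = -√(-98 + 405) = -√307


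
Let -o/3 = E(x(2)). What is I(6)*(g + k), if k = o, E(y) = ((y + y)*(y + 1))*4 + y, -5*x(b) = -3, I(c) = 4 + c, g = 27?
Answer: 108/5 ≈ 21.600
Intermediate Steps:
x(b) = 3/5 (x(b) = -1/5*(-3) = 3/5)
E(y) = y + 8*y*(1 + y) (E(y) = ((2*y)*(1 + y))*4 + y = (2*y*(1 + y))*4 + y = 8*y*(1 + y) + y = y + 8*y*(1 + y))
o = -621/25 (o = -9*(9 + 8*(3/5))/5 = -9*(9 + 24/5)/5 = -9*69/(5*5) = -3*207/25 = -621/25 ≈ -24.840)
k = -621/25 ≈ -24.840
I(6)*(g + k) = (4 + 6)*(27 - 621/25) = 10*(54/25) = 108/5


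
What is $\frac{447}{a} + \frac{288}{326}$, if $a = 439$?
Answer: $\frac{136077}{71557} \approx 1.9017$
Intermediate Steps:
$\frac{447}{a} + \frac{288}{326} = \frac{447}{439} + \frac{288}{326} = 447 \cdot \frac{1}{439} + 288 \cdot \frac{1}{326} = \frac{447}{439} + \frac{144}{163} = \frac{136077}{71557}$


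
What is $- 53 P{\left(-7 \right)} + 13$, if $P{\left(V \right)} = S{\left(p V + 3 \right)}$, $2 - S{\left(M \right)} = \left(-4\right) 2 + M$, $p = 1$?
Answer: $-729$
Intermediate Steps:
$S{\left(M \right)} = 10 - M$ ($S{\left(M \right)} = 2 - \left(\left(-4\right) 2 + M\right) = 2 - \left(-8 + M\right) = 10 - M$)
$P{\left(V \right)} = 7 - V$ ($P{\left(V \right)} = 10 - \left(1 V + 3\right) = 10 - \left(V + 3\right) = 10 - \left(3 + V\right) = 7 - V$)
$- 53 P{\left(-7 \right)} + 13 = - 53 \left(7 - -7\right) + 13 = - 53 \left(7 + 7\right) + 13 = \left(-53\right) 14 + 13 = -742 + 13 = -729$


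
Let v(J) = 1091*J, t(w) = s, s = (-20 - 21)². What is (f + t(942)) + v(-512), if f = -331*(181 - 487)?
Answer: -455625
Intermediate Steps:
f = 101286 (f = -331*(-306) = 101286)
s = 1681 (s = (-41)² = 1681)
t(w) = 1681
(f + t(942)) + v(-512) = (101286 + 1681) + 1091*(-512) = 102967 - 558592 = -455625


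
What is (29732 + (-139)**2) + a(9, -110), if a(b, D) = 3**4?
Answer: 49134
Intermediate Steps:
a(b, D) = 81
(29732 + (-139)**2) + a(9, -110) = (29732 + (-139)**2) + 81 = (29732 + 19321) + 81 = 49053 + 81 = 49134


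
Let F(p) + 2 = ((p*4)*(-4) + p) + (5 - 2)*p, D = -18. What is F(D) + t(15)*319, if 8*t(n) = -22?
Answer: -2653/4 ≈ -663.25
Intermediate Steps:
t(n) = -11/4 (t(n) = (⅛)*(-22) = -11/4)
F(p) = -2 - 12*p (F(p) = -2 + (((p*4)*(-4) + p) + (5 - 2)*p) = -2 + (((4*p)*(-4) + p) + 3*p) = -2 + ((-16*p + p) + 3*p) = -2 + (-15*p + 3*p) = -2 - 12*p)
F(D) + t(15)*319 = (-2 - 12*(-18)) - 11/4*319 = (-2 + 216) - 3509/4 = 214 - 3509/4 = -2653/4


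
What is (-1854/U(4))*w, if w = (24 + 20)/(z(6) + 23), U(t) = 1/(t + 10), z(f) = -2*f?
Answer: -103824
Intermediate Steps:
U(t) = 1/(10 + t)
w = 4 (w = (24 + 20)/(-2*6 + 23) = 44/(-12 + 23) = 44/11 = 44*(1/11) = 4)
(-1854/U(4))*w = -1854/(1/(10 + 4))*4 = -1854/(1/14)*4 = -1854/1/14*4 = -1854*14*4 = -25956*4 = -103824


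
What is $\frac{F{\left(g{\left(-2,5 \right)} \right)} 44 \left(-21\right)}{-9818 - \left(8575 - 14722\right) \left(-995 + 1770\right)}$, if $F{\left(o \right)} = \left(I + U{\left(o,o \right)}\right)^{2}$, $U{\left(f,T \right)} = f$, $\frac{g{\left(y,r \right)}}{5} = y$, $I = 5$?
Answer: $- \frac{23100}{4754107} \approx -0.004859$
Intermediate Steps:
$g{\left(y,r \right)} = 5 y$
$F{\left(o \right)} = \left(5 + o\right)^{2}$
$\frac{F{\left(g{\left(-2,5 \right)} \right)} 44 \left(-21\right)}{-9818 - \left(8575 - 14722\right) \left(-995 + 1770\right)} = \frac{\left(5 + 5 \left(-2\right)\right)^{2} \cdot 44 \left(-21\right)}{-9818 - \left(8575 - 14722\right) \left(-995 + 1770\right)} = \frac{\left(5 - 10\right)^{2} \cdot 44 \left(-21\right)}{-9818 - \left(-6147\right) 775} = \frac{\left(-5\right)^{2} \cdot 44 \left(-21\right)}{-9818 - -4763925} = \frac{25 \cdot 44 \left(-21\right)}{-9818 + 4763925} = \frac{1100 \left(-21\right)}{4754107} = \left(-23100\right) \frac{1}{4754107} = - \frac{23100}{4754107}$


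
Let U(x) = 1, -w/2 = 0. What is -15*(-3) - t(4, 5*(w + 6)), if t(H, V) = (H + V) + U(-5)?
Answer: 10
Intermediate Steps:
w = 0 (w = -2*0 = 0)
t(H, V) = 1 + H + V (t(H, V) = (H + V) + 1 = 1 + H + V)
-15*(-3) - t(4, 5*(w + 6)) = -15*(-3) - (1 + 4 + 5*(0 + 6)) = 45 - (1 + 4 + 5*6) = 45 - (1 + 4 + 30) = 45 - 1*35 = 45 - 35 = 10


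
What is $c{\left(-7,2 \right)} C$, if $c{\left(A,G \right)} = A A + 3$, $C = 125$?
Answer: $6500$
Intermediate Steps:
$c{\left(A,G \right)} = 3 + A^{2}$ ($c{\left(A,G \right)} = A^{2} + 3 = 3 + A^{2}$)
$c{\left(-7,2 \right)} C = \left(3 + \left(-7\right)^{2}\right) 125 = \left(3 + 49\right) 125 = 52 \cdot 125 = 6500$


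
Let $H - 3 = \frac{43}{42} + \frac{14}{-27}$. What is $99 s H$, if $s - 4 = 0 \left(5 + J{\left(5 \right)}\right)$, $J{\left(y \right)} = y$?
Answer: $\frac{29150}{21} \approx 1388.1$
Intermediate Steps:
$H = \frac{1325}{378}$ ($H = 3 + \left(\frac{43}{42} + \frac{14}{-27}\right) = 3 + \left(43 \cdot \frac{1}{42} + 14 \left(- \frac{1}{27}\right)\right) = 3 + \left(\frac{43}{42} - \frac{14}{27}\right) = 3 + \frac{191}{378} = \frac{1325}{378} \approx 3.5053$)
$s = 4$ ($s = 4 + 0 \left(5 + 5\right) = 4 + 0 \cdot 10 = 4 + 0 = 4$)
$99 s H = 99 \cdot 4 \cdot \frac{1325}{378} = 396 \cdot \frac{1325}{378} = \frac{29150}{21}$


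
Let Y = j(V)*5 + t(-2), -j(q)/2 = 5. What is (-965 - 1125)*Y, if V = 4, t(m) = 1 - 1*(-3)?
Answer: 96140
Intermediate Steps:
t(m) = 4 (t(m) = 1 + 3 = 4)
j(q) = -10 (j(q) = -2*5 = -10)
Y = -46 (Y = -10*5 + 4 = -50 + 4 = -46)
(-965 - 1125)*Y = (-965 - 1125)*(-46) = -2090*(-46) = 96140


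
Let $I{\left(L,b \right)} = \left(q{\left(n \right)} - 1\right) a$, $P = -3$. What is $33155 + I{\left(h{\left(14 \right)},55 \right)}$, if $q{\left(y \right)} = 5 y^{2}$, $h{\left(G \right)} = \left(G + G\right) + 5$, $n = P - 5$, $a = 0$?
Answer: $33155$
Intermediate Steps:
$n = -8$ ($n = -3 - 5 = -8$)
$h{\left(G \right)} = 5 + 2 G$ ($h{\left(G \right)} = 2 G + 5 = 5 + 2 G$)
$I{\left(L,b \right)} = 0$ ($I{\left(L,b \right)} = \left(5 \left(-8\right)^{2} - 1\right) 0 = \left(5 \cdot 64 - 1\right) 0 = \left(320 - 1\right) 0 = 319 \cdot 0 = 0$)
$33155 + I{\left(h{\left(14 \right)},55 \right)} = 33155 + 0 = 33155$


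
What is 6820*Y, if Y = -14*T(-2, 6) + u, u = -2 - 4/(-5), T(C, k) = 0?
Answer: -8184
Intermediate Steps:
u = -6/5 (u = -2 - 4*(-1)/5 = -2 - 1*(-4/5) = -2 + 4/5 = -6/5 ≈ -1.2000)
Y = -6/5 (Y = -14*0 - 6/5 = 0 - 6/5 = -6/5 ≈ -1.2000)
6820*Y = 6820*(-6/5) = -8184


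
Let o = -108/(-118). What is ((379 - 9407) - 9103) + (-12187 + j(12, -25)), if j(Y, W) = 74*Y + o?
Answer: -1736316/59 ≈ -29429.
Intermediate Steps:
o = 54/59 (o = -108*(-1/118) = 54/59 ≈ 0.91525)
j(Y, W) = 54/59 + 74*Y (j(Y, W) = 74*Y + 54/59 = 54/59 + 74*Y)
((379 - 9407) - 9103) + (-12187 + j(12, -25)) = ((379 - 9407) - 9103) + (-12187 + (54/59 + 74*12)) = (-9028 - 9103) + (-12187 + (54/59 + 888)) = -18131 + (-12187 + 52446/59) = -18131 - 666587/59 = -1736316/59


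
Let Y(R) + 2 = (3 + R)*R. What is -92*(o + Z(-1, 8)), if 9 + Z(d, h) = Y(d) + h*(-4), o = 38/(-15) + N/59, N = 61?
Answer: 3785984/885 ≈ 4277.9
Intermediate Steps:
o = -1327/885 (o = 38/(-15) + 61/59 = 38*(-1/15) + 61*(1/59) = -38/15 + 61/59 = -1327/885 ≈ -1.4994)
Y(R) = -2 + R*(3 + R) (Y(R) = -2 + (3 + R)*R = -2 + R*(3 + R))
Z(d, h) = -11 + d² - 4*h + 3*d (Z(d, h) = -9 + ((-2 + d² + 3*d) + h*(-4)) = -9 + ((-2 + d² + 3*d) - 4*h) = -9 + (-2 + d² - 4*h + 3*d) = -11 + d² - 4*h + 3*d)
-92*(o + Z(-1, 8)) = -92*(-1327/885 + (-11 + (-1)² - 4*8 + 3*(-1))) = -92*(-1327/885 + (-11 + 1 - 32 - 3)) = -92*(-1327/885 - 45) = -92*(-41152/885) = 3785984/885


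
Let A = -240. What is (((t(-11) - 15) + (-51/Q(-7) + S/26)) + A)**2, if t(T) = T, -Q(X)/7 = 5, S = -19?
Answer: 58273477201/828100 ≈ 70370.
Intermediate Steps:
Q(X) = -35 (Q(X) = -7*5 = -35)
(((t(-11) - 15) + (-51/Q(-7) + S/26)) + A)**2 = (((-11 - 15) + (-51/(-35) - 19/26)) - 240)**2 = ((-26 + (-51*(-1/35) - 19*1/26)) - 240)**2 = ((-26 + (51/35 - 19/26)) - 240)**2 = ((-26 + 661/910) - 240)**2 = (-22999/910 - 240)**2 = (-241399/910)**2 = 58273477201/828100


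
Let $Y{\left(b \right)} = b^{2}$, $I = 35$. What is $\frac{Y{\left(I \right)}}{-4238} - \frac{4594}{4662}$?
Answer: $- \frac{12590161}{9878778} \approx -1.2745$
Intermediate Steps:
$\frac{Y{\left(I \right)}}{-4238} - \frac{4594}{4662} = \frac{35^{2}}{-4238} - \frac{4594}{4662} = 1225 \left(- \frac{1}{4238}\right) - \frac{2297}{2331} = - \frac{1225}{4238} - \frac{2297}{2331} = - \frac{12590161}{9878778}$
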